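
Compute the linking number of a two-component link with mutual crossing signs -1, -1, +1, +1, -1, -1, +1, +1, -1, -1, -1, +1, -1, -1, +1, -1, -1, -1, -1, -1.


Step 1: Count positive crossings: 6
Step 2: Count negative crossings: 14
Step 3: Sum of signs = 6 - 14 = -8
Step 4: Linking number = sum/2 = -8/2 = -4

-4


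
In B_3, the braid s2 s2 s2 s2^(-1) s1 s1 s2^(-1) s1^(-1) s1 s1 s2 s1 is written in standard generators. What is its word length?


The word length counts the number of generators (including inverses).
Listing each generator: s2, s2, s2, s2^(-1), s1, s1, s2^(-1), s1^(-1), s1, s1, s2, s1
There are 12 generators in this braid word.

12


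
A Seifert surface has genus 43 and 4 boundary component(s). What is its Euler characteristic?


chi = 2 - 2g - b
= 2 - 2*43 - 4
= 2 - 86 - 4 = -88

-88


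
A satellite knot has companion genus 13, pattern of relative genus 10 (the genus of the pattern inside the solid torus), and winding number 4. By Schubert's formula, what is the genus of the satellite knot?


Schubert: g(satellite) = g_rel(pattern) + |winding| * g(companion),
where g_rel(pattern) is the genus of the pattern relative to the solid torus.
= 10 + 4 * 13
= 10 + 52 = 62

62


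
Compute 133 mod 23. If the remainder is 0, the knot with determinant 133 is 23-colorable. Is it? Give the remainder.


Step 1: A knot is p-colorable if and only if p divides its determinant.
Step 2: Compute 133 mod 23.
133 = 5 * 23 + 18
Step 3: 133 mod 23 = 18
Step 4: The knot is 23-colorable: no

18


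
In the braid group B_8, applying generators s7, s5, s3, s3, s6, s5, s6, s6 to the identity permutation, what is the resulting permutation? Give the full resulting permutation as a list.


Starting with identity [1, 2, 3, 4, 5, 6, 7, 8].
Apply generators in sequence:
  After s7: [1, 2, 3, 4, 5, 6, 8, 7]
  After s5: [1, 2, 3, 4, 6, 5, 8, 7]
  After s3: [1, 2, 4, 3, 6, 5, 8, 7]
  After s3: [1, 2, 3, 4, 6, 5, 8, 7]
  After s6: [1, 2, 3, 4, 6, 8, 5, 7]
  After s5: [1, 2, 3, 4, 8, 6, 5, 7]
  After s6: [1, 2, 3, 4, 8, 5, 6, 7]
  After s6: [1, 2, 3, 4, 8, 6, 5, 7]
Final permutation: [1, 2, 3, 4, 8, 6, 5, 7]

[1, 2, 3, 4, 8, 6, 5, 7]


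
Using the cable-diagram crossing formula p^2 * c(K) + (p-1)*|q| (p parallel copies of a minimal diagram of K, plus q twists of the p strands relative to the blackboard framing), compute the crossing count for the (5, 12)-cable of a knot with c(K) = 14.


Step 1: Each of the c(K) crossings of the companion diagram becomes p*p = p^2 crossings among the p parallel strands, and each of the |q| twists s_1 s_2 ... s_(p-1) adds (p-1) crossings.
  Crossings = p^2 * c(K) + (p-1)*|q|
Step 2: = 5^2 * 14 + (5-1)*12
Step 3: = 25*14 + 4*12
Step 4: = 350 + 48 = 398

398


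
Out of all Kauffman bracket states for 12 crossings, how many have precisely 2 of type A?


We choose which 2 of 12 crossings get A-smoothings.
C(12, 2) = 12! / (2! * 10!)
= 66

66


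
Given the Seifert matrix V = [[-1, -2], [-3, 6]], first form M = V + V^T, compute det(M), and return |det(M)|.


Step 1: Form V + V^T where V = [[-1, -2], [-3, 6]]
  V^T = [[-1, -3], [-2, 6]]
  V + V^T = [[-2, -5], [-5, 12]]
Step 2: det(V + V^T) = (-2)*12 - (-5)*(-5)
  = -24 - 25 = -49
Step 3: Knot determinant = |det(V + V^T)| = |-49| = 49

49


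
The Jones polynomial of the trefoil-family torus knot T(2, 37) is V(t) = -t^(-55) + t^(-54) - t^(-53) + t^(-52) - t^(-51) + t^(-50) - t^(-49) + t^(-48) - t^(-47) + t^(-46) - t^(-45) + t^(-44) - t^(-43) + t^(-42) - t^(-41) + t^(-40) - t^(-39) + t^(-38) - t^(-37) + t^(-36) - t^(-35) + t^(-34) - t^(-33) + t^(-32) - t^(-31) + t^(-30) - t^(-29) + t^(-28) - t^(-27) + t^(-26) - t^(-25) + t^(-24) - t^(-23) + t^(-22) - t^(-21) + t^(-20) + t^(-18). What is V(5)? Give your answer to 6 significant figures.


Substituting t = 5 into V(t) = -t^(-55) + t^(-54) - t^(-53) + t^(-52) - t^(-51) + t^(-50) - t^(-49) + t^(-48) - t^(-47) + t^(-46) - t^(-45) + t^(-44) - t^(-43) + t^(-42) - t^(-41) + t^(-40) - t^(-39) + t^(-38) - t^(-37) + t^(-36) - t^(-35) + t^(-34) - t^(-33) + t^(-32) - t^(-31) + t^(-30) - t^(-29) + t^(-28) - t^(-27) + t^(-26) - t^(-25) + t^(-24) - t^(-23) + t^(-22) - t^(-21) + t^(-20) + t^(-18):
  (-)t^(-55) = -3.60288e-39
  (+)t^(-54) = 1.80144e-38
  (-)t^(-53) = -9.0072e-38
  (+)t^(-52) = 4.5036e-37
  (-)t^(-51) = -2.2518e-36
  (+)t^(-50) = 1.1259e-35
  (-)t^(-49) = -5.6295e-35
  (+)t^(-48) = 2.81475e-34
  (-)t^(-47) = -1.40737e-33
  (+)t^(-46) = 7.03687e-33
  (-)t^(-45) = -3.51844e-32
  (+)t^(-44) = 1.75922e-31
  (-)t^(-43) = -8.79609e-31
  (+)t^(-42) = 4.39805e-30
  (-)t^(-41) = -2.19902e-29
  (+)t^(-40) = 1.09951e-28
  (-)t^(-39) = -5.49756e-28
  (+)t^(-38) = 2.74878e-27
  (-)t^(-37) = -1.37439e-26
  (+)t^(-36) = 6.87195e-26
  (-)t^(-35) = -3.43597e-25
  (+)t^(-34) = 1.71799e-24
  (-)t^(-33) = -8.58993e-24
  (+)t^(-32) = 4.29497e-23
  (-)t^(-31) = -2.14748e-22
  (+)t^(-30) = 1.07374e-21
  (-)t^(-29) = -5.36871e-21
  (+)t^(-28) = 2.68435e-20
  (-)t^(-27) = -1.34218e-19
  (+)t^(-26) = 6.71089e-19
  (-)t^(-25) = -3.35544e-18
  (+)t^(-24) = 1.67772e-17
  (-)t^(-23) = -8.38861e-17
  (+)t^(-22) = 4.1943e-16
  (-)t^(-21) = -2.09715e-15
  (+)t^(-20) = 1.04858e-14
  (+)t^(-18) = 2.62144e-13
Sum = (-3.60288e-39) + (1.80144e-38) + (-9.0072e-38) + (4.5036e-37) + (-2.2518e-36) + (1.1259e-35) + (-5.6295e-35) + (2.81475e-34) + (-1.40737e-33) + (7.03687e-33) + (-3.51844e-32) + (1.75922e-31) + (-8.79609e-31) + (4.39805e-30) + (-2.19902e-29) + (1.09951e-28) + (-5.49756e-28) + (2.74878e-27) + (-1.37439e-26) + (6.87195e-26) + (-3.43597e-25) + (1.71799e-24) + (-8.58993e-24) + (4.29497e-23) + (-2.14748e-22) + (1.07374e-21) + (-5.36871e-21) + (2.68435e-20) + (-1.34218e-19) + (6.71089e-19) + (-3.35544e-18) + (1.67772e-17) + (-8.38861e-17) + (4.1943e-16) + (-2.09715e-15) + (1.04858e-14) + (2.62144e-13)
= 2.708821333e-13
Rounded to 6 significant figures: 2.70882e-13

2.70882e-13


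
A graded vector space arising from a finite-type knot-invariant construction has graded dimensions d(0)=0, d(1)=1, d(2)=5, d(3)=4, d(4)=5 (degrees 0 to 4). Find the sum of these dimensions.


Total dimension = d(0) + d(1) + ... + d(4)
= 0 + 1 + 5 + 4 + 5
= 15

15


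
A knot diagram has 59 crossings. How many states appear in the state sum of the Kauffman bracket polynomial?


Each crossing contributes 2 choices (A-smoothing or B-smoothing).
Total states = 2^59 = 576460752303423488

576460752303423488


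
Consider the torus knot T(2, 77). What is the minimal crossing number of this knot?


For a torus knot T(p, q) with gcd(p,q)=1,
the crossing number is min(p*(q-1), q*(p-1)).
p*(q-1) = 2*76 = 152
q*(p-1) = 77*1 = 77
min(152, 77) = 77

77


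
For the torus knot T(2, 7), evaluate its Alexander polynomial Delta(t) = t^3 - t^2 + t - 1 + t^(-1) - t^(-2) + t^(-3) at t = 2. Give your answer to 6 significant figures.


Substituting t = 2 into Delta(t) = t^3 - t^2 + t - 1 + t^(-1) - t^(-2) + t^(-3):
Term values: (8) + (-4) + (2) + (-1) + (0.5) + (-0.25) + (0.125)
Sum = 5.375
Rounded to 6 significant figures: 5.375

5.375


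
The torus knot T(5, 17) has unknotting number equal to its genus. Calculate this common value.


For a torus knot T(p,q), both the unknotting number and genus equal (p-1)(q-1)/2.
= (5-1)(17-1)/2
= 4*16/2
= 64/2 = 32

32


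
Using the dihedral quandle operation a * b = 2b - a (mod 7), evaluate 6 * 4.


6 * 4 = 2*4 - 6 mod 7
= 8 - 6 mod 7
= 2 mod 7 = 2

2


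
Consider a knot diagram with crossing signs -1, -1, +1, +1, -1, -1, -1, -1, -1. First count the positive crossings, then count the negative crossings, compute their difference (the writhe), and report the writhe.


Step 1: Count positive crossings (+1).
Positive crossings: 2
Step 2: Count negative crossings (-1).
Negative crossings: 7
Step 3: Writhe = (positive) - (negative)
w = 2 - 7 = -5
Step 4: |w| = 5, and w is negative

-5


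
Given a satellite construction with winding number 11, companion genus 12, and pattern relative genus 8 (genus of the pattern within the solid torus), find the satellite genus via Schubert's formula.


Schubert: g(satellite) = g_rel(pattern) + |winding| * g(companion),
where g_rel(pattern) is the genus of the pattern relative to the solid torus.
= 8 + 11 * 12
= 8 + 132 = 140

140


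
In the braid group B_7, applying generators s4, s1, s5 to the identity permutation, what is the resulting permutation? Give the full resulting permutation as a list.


Starting with identity [1, 2, 3, 4, 5, 6, 7].
Apply generators in sequence:
  After s4: [1, 2, 3, 5, 4, 6, 7]
  After s1: [2, 1, 3, 5, 4, 6, 7]
  After s5: [2, 1, 3, 5, 6, 4, 7]
Final permutation: [2, 1, 3, 5, 6, 4, 7]

[2, 1, 3, 5, 6, 4, 7]


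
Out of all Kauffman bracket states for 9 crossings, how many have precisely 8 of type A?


We choose which 8 of 9 crossings get A-smoothings.
C(9, 8) = 9! / (8! * 1!)
= 9

9


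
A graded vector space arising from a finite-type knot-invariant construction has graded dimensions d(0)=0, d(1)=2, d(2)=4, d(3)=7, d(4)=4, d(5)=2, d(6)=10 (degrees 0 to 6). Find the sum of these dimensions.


Total dimension = d(0) + d(1) + ... + d(6)
= 0 + 2 + 4 + 7 + 4 + 2 + 10
= 29

29


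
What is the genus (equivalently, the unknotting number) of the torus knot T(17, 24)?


For a torus knot T(p,q), both the unknotting number and genus equal (p-1)(q-1)/2.
= (17-1)(24-1)/2
= 16*23/2
= 368/2 = 184

184


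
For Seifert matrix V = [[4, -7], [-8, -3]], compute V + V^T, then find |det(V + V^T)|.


Step 1: Form V + V^T where V = [[4, -7], [-8, -3]]
  V^T = [[4, -8], [-7, -3]]
  V + V^T = [[8, -15], [-15, -6]]
Step 2: det(V + V^T) = 8*(-6) - (-15)*(-15)
  = -48 - 225 = -273
Step 3: Knot determinant = |det(V + V^T)| = |-273| = 273

273


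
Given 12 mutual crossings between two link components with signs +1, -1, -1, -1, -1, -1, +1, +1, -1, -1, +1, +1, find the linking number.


Step 1: Count positive crossings: 5
Step 2: Count negative crossings: 7
Step 3: Sum of signs = 5 - 7 = -2
Step 4: Linking number = sum/2 = -2/2 = -1

-1


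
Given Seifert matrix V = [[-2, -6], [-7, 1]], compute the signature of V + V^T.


Step 1: V + V^T = [[-4, -13], [-13, 2]]
Step 2: trace = -2, det = -177
Step 3: Discriminant = (-2)^2 - 4*(-177) = 712
Step 4: Eigenvalues: 12.3417, -14.3417
Step 5: Signature = (# positive eigenvalues) - (# negative eigenvalues) = 0

0


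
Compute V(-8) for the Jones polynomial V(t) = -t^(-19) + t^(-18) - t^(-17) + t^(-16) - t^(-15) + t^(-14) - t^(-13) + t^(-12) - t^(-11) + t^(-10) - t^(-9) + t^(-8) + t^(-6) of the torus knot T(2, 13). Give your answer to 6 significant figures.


Substituting t = -8 into V(t) = -t^(-19) + t^(-18) - t^(-17) + t^(-16) - t^(-15) + t^(-14) - t^(-13) + t^(-12) - t^(-11) + t^(-10) - t^(-9) + t^(-8) + t^(-6):
  (-)t^(-19) = 6.93889e-18
  (+)t^(-18) = 5.55112e-17
  (-)t^(-17) = 4.44089e-16
  (+)t^(-16) = 3.55271e-15
  (-)t^(-15) = 2.84217e-14
  (+)t^(-14) = 2.27374e-13
  (-)t^(-13) = 1.81899e-12
  (+)t^(-12) = 1.45519e-11
  (-)t^(-11) = 1.16415e-10
  (+)t^(-10) = 9.31323e-10
  (-)t^(-9) = 7.45058e-09
  (+)t^(-8) = 5.96046e-08
  (+)t^(-6) = 3.8147e-06
Sum = (6.93889e-18) + (5.55112e-17) + (4.44089e-16) + (3.55271e-15) + (2.84217e-14) + (2.27374e-13) + (1.81899e-12) + (1.45519e-11) + (1.16415e-10) + (9.31323e-10) + (7.45058e-09) + (5.96046e-08) + (3.8147e-06)
= 3.88281686e-06
Rounded to 6 significant figures: 3.88282e-06

3.88282e-06


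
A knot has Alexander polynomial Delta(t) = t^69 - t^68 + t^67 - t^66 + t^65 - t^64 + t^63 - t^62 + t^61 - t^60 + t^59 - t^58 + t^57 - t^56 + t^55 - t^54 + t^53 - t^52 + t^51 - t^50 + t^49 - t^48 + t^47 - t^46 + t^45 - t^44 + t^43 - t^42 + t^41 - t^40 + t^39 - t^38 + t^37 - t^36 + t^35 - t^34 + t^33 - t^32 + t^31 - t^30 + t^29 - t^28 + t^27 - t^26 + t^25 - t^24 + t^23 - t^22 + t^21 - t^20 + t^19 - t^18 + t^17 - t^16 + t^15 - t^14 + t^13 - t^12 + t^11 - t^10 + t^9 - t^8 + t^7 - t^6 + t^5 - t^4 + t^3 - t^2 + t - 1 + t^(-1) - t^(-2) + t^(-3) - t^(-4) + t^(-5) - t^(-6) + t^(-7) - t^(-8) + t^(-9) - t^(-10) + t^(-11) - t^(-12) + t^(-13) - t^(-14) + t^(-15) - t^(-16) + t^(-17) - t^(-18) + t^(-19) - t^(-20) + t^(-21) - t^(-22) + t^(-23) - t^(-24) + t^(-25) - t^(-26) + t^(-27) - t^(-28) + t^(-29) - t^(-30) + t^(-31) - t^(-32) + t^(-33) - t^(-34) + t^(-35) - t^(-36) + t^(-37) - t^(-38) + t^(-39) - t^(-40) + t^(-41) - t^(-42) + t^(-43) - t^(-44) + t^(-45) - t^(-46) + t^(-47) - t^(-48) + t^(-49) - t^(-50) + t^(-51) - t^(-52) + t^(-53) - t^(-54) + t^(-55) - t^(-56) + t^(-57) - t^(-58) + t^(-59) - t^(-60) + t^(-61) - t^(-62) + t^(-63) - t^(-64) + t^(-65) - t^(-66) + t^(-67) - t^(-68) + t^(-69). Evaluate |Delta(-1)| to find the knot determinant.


Step 1: The polynomial has 139 terms with alternating signs, exponents from 69 down to -69.
Step 2: Substitute t = -1. The i-th term has coefficient (-1)^i and exponent (m-i),
  so its value is (-1)^i * (-1)^(m-i) = (-1)^m = -1 for every i.
Step 3: All 139 terms equal -1, so Delta(-1) = 139 * (-1) = -139
Step 4: |Delta(-1)| = 139

139


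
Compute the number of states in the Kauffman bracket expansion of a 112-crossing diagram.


Each crossing contributes 2 choices (A-smoothing or B-smoothing).
Total states = 2^112 = 5192296858534827628530496329220096

5192296858534827628530496329220096


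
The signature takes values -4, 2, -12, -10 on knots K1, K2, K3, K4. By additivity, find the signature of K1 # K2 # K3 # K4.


The signature is additive under connected sum.
signature(K1 # K2 # K3 # K4) = (-4) + (2) + (-12) + (-10)
= -24

-24


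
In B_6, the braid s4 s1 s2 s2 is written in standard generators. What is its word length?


The word length counts the number of generators (including inverses).
Listing each generator: s4, s1, s2, s2
There are 4 generators in this braid word.

4


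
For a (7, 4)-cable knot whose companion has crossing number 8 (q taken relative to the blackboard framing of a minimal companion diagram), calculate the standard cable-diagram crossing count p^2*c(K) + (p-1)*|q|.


Step 1: Each of the c(K) crossings of the companion diagram becomes p*p = p^2 crossings among the p parallel strands, and each of the |q| twists s_1 s_2 ... s_(p-1) adds (p-1) crossings.
  Crossings = p^2 * c(K) + (p-1)*|q|
Step 2: = 7^2 * 8 + (7-1)*4
Step 3: = 49*8 + 6*4
Step 4: = 392 + 24 = 416

416


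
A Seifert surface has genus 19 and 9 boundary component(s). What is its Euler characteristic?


chi = 2 - 2g - b
= 2 - 2*19 - 9
= 2 - 38 - 9 = -45

-45


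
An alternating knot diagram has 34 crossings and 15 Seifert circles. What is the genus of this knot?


For alternating knots, g = (c - s + 1)/2.
= (34 - 15 + 1)/2
= 20/2 = 10

10


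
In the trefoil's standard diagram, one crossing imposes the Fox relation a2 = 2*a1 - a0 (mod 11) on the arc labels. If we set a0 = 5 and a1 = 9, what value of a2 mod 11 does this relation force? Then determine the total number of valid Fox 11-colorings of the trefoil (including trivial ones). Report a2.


Step 1: Apply the given crossing relation 2*a1 - a0 - a2 = 0 (mod 11).
  a2 = 2*a1 - a0 mod 11
  a2 = 2*9 - 5 mod 11
  a2 = 18 - 5 mod 11
  a2 = 13 mod 11 = 2
Step 2: The trefoil has determinant 3.
  Number of Fox p-colorings (p prime) is p^2 if p = 3, else p.
  Since 11 does not divide 3, only trivial (constant) colorings exist.
  (So the trial a0 = 5, a1 = 9 with a0 != a1 does NOT extend to a valid coloring of the whole trefoil: the other two crossing relations require 3*(a1 - a0) = 0 (mod 11), which fails.)
  Total colorings = 11
Step 3: a2 = 2, total Fox 11-colorings = 11

2


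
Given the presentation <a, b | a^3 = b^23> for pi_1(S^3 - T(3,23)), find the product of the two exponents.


The relation is a^3 = b^23.
Product of exponents = 3 * 23
= 69

69


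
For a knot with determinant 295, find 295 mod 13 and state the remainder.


Step 1: A knot is p-colorable if and only if p divides its determinant.
Step 2: Compute 295 mod 13.
295 = 22 * 13 + 9
Step 3: 295 mod 13 = 9
Step 4: The knot is 13-colorable: no

9


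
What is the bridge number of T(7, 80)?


The bridge number of T(p,q) is min(p,q).
min(7, 80) = 7

7


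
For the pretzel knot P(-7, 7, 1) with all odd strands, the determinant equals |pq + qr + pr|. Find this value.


Step 1: Compute pq + qr + pr.
pq = (-7)*7 = -49
qr = 7*1 = 7
pr = (-7)*1 = -7
pq + qr + pr = -49 + 7 + (-7) = -49
Step 2: Take absolute value.
det(P(-7,7,1)) = |-49| = 49

49


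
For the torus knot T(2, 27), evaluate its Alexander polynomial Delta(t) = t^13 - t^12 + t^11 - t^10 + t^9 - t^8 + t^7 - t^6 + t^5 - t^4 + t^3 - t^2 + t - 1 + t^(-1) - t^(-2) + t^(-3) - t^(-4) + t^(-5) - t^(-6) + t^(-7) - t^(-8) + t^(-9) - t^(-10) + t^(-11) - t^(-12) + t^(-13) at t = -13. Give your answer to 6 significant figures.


Substituting t = -13 into Delta(t) = t^13 - t^12 + t^11 - t^10 + t^9 - t^8 + t^7 - t^6 + t^5 - t^4 + t^3 - t^2 + t - 1 + t^(-1) - t^(-2) + t^(-3) - t^(-4) + t^(-5) - t^(-6) + t^(-7) - t^(-8) + t^(-9) - t^(-10) + t^(-11) - t^(-12) + t^(-13):
Term values: (-302875106592253) + (-23298085122481) + (-1792160394037) + (-137858491849) + (-10604499373) + (-815730721) + (-62748517) + (-4826809) + (-371293) + (-28561) + (-2197) + (-169) + (-13) + (-1) + (-0.0769231) + (-0.00591716) + (-0.000455166) + (-3.50128e-05) + (-2.69329e-06) + (-2.07176e-07) + (-1.59366e-08) + (-1.22589e-09) + (-9.42996e-11) + (-7.25382e-12) + (-5.57986e-13) + (-4.2922e-14) + (-3.30169e-15)
Sum = -3.281146988e+14
Rounded to 6 significant figures: -3.28115e+14

-3.28115e+14


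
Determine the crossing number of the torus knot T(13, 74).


For a torus knot T(p, q) with gcd(p,q)=1,
the crossing number is min(p*(q-1), q*(p-1)).
p*(q-1) = 13*73 = 949
q*(p-1) = 74*12 = 888
min(949, 888) = 888

888


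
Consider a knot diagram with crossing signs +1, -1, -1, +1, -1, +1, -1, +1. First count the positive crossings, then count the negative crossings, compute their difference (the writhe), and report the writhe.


Step 1: Count positive crossings (+1).
Positive crossings: 4
Step 2: Count negative crossings (-1).
Negative crossings: 4
Step 3: Writhe = (positive) - (negative)
w = 4 - 4 = 0
Step 4: |w| = 0, and w is zero

0


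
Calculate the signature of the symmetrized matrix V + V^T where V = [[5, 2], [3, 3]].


Step 1: V + V^T = [[10, 5], [5, 6]]
Step 2: trace = 16, det = 35
Step 3: Discriminant = 16^2 - 4*35 = 116
Step 4: Eigenvalues: 13.3852, 2.61484
Step 5: Signature = (# positive eigenvalues) - (# negative eigenvalues) = 2

2


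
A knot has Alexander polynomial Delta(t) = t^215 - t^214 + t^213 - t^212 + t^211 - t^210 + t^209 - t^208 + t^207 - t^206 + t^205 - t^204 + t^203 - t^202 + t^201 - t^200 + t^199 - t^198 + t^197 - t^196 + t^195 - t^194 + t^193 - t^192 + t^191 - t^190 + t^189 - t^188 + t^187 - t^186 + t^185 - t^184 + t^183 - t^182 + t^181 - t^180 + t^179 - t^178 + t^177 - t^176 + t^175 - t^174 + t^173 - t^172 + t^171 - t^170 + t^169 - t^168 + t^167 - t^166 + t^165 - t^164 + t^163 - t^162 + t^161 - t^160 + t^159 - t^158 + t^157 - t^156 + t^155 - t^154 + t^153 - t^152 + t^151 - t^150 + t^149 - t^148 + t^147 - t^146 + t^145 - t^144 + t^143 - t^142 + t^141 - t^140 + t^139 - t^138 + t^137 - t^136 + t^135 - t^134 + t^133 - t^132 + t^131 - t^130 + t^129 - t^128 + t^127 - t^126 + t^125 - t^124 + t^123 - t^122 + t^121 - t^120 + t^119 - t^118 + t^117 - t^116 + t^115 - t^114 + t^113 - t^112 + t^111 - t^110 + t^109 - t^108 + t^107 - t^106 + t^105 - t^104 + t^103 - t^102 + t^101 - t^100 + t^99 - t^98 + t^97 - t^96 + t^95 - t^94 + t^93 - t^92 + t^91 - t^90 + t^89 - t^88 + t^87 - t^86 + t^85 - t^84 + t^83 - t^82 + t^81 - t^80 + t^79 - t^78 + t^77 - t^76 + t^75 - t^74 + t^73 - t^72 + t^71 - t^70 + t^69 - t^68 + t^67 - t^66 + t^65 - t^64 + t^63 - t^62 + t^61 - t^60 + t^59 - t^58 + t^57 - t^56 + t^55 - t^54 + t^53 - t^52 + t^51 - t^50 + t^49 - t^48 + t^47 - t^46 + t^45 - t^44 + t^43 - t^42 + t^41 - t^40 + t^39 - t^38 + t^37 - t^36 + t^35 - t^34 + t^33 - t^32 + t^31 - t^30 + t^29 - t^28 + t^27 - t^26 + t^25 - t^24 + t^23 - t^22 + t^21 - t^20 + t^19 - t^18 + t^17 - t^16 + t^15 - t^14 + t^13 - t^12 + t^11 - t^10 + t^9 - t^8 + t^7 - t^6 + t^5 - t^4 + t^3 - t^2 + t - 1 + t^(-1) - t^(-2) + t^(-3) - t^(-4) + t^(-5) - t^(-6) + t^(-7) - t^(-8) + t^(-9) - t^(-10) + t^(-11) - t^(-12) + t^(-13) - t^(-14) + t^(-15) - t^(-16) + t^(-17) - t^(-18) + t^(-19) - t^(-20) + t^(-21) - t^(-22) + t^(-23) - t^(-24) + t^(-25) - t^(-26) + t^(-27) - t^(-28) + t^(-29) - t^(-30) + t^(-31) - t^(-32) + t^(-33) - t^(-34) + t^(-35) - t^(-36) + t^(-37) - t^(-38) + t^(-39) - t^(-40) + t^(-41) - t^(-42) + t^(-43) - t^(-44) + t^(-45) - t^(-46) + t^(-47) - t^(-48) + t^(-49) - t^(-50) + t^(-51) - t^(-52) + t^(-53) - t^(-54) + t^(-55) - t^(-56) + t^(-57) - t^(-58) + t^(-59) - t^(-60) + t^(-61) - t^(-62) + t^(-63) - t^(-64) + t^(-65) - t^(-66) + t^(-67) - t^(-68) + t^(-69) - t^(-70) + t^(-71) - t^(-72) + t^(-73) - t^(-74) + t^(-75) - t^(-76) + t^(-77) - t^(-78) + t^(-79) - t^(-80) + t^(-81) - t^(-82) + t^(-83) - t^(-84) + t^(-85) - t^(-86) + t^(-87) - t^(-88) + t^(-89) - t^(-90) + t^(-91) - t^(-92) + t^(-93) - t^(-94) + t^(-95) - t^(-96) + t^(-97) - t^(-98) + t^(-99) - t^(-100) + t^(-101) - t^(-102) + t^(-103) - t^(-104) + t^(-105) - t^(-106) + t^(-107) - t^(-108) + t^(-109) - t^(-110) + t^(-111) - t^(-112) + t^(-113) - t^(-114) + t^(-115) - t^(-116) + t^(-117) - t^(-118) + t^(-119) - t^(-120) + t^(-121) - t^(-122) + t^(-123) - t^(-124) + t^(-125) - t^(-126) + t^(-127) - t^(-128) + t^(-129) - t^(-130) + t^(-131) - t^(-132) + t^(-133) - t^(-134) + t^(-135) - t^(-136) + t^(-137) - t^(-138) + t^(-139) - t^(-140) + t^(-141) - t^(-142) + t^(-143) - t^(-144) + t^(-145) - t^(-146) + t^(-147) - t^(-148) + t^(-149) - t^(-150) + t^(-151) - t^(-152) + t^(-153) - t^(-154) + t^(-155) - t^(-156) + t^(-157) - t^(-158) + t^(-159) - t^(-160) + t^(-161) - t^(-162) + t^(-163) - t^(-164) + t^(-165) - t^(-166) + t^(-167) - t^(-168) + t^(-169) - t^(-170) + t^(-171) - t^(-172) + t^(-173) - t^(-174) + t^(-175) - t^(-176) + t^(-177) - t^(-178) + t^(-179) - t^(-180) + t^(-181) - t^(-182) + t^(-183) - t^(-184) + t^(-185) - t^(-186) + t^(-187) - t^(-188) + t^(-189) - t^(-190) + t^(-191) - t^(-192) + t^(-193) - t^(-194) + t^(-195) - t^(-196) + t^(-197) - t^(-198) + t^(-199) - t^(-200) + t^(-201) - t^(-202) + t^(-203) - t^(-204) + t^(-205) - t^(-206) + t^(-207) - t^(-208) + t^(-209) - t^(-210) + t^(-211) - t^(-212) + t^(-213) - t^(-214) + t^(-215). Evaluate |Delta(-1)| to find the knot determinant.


Step 1: The polynomial has 431 terms with alternating signs, exponents from 215 down to -215.
Step 2: Substitute t = -1. The i-th term has coefficient (-1)^i and exponent (m-i),
  so its value is (-1)^i * (-1)^(m-i) = (-1)^m = -1 for every i.
Step 3: All 431 terms equal -1, so Delta(-1) = 431 * (-1) = -431
Step 4: |Delta(-1)| = 431

431


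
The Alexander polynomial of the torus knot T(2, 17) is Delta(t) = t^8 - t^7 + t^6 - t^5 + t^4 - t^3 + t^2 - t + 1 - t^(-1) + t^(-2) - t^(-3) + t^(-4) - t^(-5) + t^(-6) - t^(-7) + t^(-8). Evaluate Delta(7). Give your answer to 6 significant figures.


Substituting t = 7 into Delta(t) = t^8 - t^7 + t^6 - t^5 + t^4 - t^3 + t^2 - t + 1 - t^(-1) + t^(-2) - t^(-3) + t^(-4) - t^(-5) + t^(-6) - t^(-7) + t^(-8):
Term values: (5764801) + (-823543) + (117649) + (-16807) + (2401) + (-343) + (49) + (-7) + (1) + (-0.142857) + (0.0204082) + (-0.00291545) + (0.000416493) + (-5.9499e-05) + (8.49986e-06) + (-1.21427e-06) + (1.73467e-07)
Sum = 5044200.875
Rounded to 6 significant figures: 5.0442e+06

5.0442e+06


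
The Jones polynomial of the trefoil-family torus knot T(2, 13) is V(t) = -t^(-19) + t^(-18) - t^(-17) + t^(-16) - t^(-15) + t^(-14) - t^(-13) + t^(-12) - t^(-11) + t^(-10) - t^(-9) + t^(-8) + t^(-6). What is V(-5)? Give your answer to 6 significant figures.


Substituting t = -5 into V(t) = -t^(-19) + t^(-18) - t^(-17) + t^(-16) - t^(-15) + t^(-14) - t^(-13) + t^(-12) - t^(-11) + t^(-10) - t^(-9) + t^(-8) + t^(-6):
  (-)t^(-19) = 5.24288e-14
  (+)t^(-18) = 2.62144e-13
  (-)t^(-17) = 1.31072e-12
  (+)t^(-16) = 6.5536e-12
  (-)t^(-15) = 3.2768e-11
  (+)t^(-14) = 1.6384e-10
  (-)t^(-13) = 8.192e-10
  (+)t^(-12) = 4.096e-09
  (-)t^(-11) = 2.048e-08
  (+)t^(-10) = 1.024e-07
  (-)t^(-9) = 5.12e-07
  (+)t^(-8) = 2.56e-06
  (+)t^(-6) = 6.4e-05
Sum = (5.24288e-14) + (2.62144e-13) + (1.31072e-12) + (6.5536e-12) + (3.2768e-11) + (1.6384e-10) + (8.192e-10) + (4.096e-09) + (2.048e-08) + (1.024e-07) + (5.12e-07) + (2.56e-06) + (6.4e-05)
= 6.719999999e-05
Rounded to 6 significant figures: 6.72e-05

6.72e-05


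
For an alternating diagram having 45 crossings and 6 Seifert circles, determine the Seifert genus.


For alternating knots, g = (c - s + 1)/2.
= (45 - 6 + 1)/2
= 40/2 = 20

20


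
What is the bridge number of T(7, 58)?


The bridge number of T(p,q) is min(p,q).
min(7, 58) = 7

7


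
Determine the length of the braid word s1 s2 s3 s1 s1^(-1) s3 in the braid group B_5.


The word length counts the number of generators (including inverses).
Listing each generator: s1, s2, s3, s1, s1^(-1), s3
There are 6 generators in this braid word.

6


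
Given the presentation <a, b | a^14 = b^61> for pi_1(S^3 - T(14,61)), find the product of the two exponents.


The relation is a^14 = b^61.
Product of exponents = 14 * 61
= 854

854


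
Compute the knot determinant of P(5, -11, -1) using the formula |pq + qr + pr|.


Step 1: Compute pq + qr + pr.
pq = 5*(-11) = -55
qr = (-11)*(-1) = 11
pr = 5*(-1) = -5
pq + qr + pr = -55 + 11 + (-5) = -49
Step 2: Take absolute value.
det(P(5,-11,-1)) = |-49| = 49

49


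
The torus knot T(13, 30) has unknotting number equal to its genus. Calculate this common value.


For a torus knot T(p,q), both the unknotting number and genus equal (p-1)(q-1)/2.
= (13-1)(30-1)/2
= 12*29/2
= 348/2 = 174

174


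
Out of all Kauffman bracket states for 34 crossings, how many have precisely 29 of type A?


We choose which 29 of 34 crossings get A-smoothings.
C(34, 29) = 34! / (29! * 5!)
= 278256

278256


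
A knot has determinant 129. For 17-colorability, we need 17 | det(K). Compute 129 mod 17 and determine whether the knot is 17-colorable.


Step 1: A knot is p-colorable if and only if p divides its determinant.
Step 2: Compute 129 mod 17.
129 = 7 * 17 + 10
Step 3: 129 mod 17 = 10
Step 4: The knot is 17-colorable: no

10


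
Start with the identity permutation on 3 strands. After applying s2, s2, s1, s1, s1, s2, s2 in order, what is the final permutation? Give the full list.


Starting with identity [1, 2, 3].
Apply generators in sequence:
  After s2: [1, 3, 2]
  After s2: [1, 2, 3]
  After s1: [2, 1, 3]
  After s1: [1, 2, 3]
  After s1: [2, 1, 3]
  After s2: [2, 3, 1]
  After s2: [2, 1, 3]
Final permutation: [2, 1, 3]

[2, 1, 3]


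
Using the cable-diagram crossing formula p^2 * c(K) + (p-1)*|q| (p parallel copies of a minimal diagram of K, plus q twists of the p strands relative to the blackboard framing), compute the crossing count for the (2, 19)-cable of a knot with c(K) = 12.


Step 1: Each of the c(K) crossings of the companion diagram becomes p*p = p^2 crossings among the p parallel strands, and each of the |q| twists s_1 s_2 ... s_(p-1) adds (p-1) crossings.
  Crossings = p^2 * c(K) + (p-1)*|q|
Step 2: = 2^2 * 12 + (2-1)*19
Step 3: = 4*12 + 1*19
Step 4: = 48 + 19 = 67

67


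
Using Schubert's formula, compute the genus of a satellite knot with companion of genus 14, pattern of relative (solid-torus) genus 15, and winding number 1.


Schubert: g(satellite) = g_rel(pattern) + |winding| * g(companion),
where g_rel(pattern) is the genus of the pattern relative to the solid torus.
= 15 + 1 * 14
= 15 + 14 = 29

29


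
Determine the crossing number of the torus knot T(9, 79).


For a torus knot T(p, q) with gcd(p,q)=1,
the crossing number is min(p*(q-1), q*(p-1)).
p*(q-1) = 9*78 = 702
q*(p-1) = 79*8 = 632
min(702, 632) = 632

632


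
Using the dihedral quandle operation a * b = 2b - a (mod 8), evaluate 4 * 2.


4 * 2 = 2*2 - 4 mod 8
= 4 - 4 mod 8
= 0 mod 8 = 0

0


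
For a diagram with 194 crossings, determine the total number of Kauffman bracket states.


Each crossing contributes 2 choices (A-smoothing or B-smoothing).
Total states = 2^194 = 25108406941546723055343157692830665664409421777856138051584

25108406941546723055343157692830665664409421777856138051584


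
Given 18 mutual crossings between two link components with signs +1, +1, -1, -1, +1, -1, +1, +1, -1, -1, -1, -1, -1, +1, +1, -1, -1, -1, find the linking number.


Step 1: Count positive crossings: 7
Step 2: Count negative crossings: 11
Step 3: Sum of signs = 7 - 11 = -4
Step 4: Linking number = sum/2 = -4/2 = -2

-2


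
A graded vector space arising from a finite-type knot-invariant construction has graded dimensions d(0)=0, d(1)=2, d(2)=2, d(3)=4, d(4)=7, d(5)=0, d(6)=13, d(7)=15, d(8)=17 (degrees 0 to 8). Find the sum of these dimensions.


Total dimension = d(0) + d(1) + ... + d(8)
= 0 + 2 + 2 + 4 + 7 + 0 + 13 + 15 + 17
= 60

60


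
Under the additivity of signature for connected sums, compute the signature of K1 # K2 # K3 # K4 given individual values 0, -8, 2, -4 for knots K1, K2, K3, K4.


The signature is additive under connected sum.
signature(K1 # K2 # K3 # K4) = (0) + (-8) + (2) + (-4)
= -10

-10


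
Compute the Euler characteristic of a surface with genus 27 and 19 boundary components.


chi = 2 - 2g - b
= 2 - 2*27 - 19
= 2 - 54 - 19 = -71

-71


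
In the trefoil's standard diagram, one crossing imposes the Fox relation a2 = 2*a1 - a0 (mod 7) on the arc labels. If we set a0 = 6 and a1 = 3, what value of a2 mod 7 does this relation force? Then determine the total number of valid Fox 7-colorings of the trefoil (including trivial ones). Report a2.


Step 1: Apply the given crossing relation 2*a1 - a0 - a2 = 0 (mod 7).
  a2 = 2*a1 - a0 mod 7
  a2 = 2*3 - 6 mod 7
  a2 = 6 - 6 mod 7
  a2 = 0 mod 7 = 0
Step 2: The trefoil has determinant 3.
  Number of Fox p-colorings (p prime) is p^2 if p = 3, else p.
  Since 7 does not divide 3, only trivial (constant) colorings exist.
  (So the trial a0 = 6, a1 = 3 with a0 != a1 does NOT extend to a valid coloring of the whole trefoil: the other two crossing relations require 3*(a1 - a0) = 0 (mod 7), which fails.)
  Total colorings = 7
Step 3: a2 = 0, total Fox 7-colorings = 7

0


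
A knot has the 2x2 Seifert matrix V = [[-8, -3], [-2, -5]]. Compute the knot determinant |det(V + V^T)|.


Step 1: Form V + V^T where V = [[-8, -3], [-2, -5]]
  V^T = [[-8, -2], [-3, -5]]
  V + V^T = [[-16, -5], [-5, -10]]
Step 2: det(V + V^T) = (-16)*(-10) - (-5)*(-5)
  = 160 - 25 = 135
Step 3: Knot determinant = |det(V + V^T)| = |135| = 135

135


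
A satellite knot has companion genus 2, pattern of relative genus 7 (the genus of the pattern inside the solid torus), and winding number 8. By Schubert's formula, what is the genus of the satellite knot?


Schubert: g(satellite) = g_rel(pattern) + |winding| * g(companion),
where g_rel(pattern) is the genus of the pattern relative to the solid torus.
= 7 + 8 * 2
= 7 + 16 = 23

23


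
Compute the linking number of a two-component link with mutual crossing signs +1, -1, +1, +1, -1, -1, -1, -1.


Step 1: Count positive crossings: 3
Step 2: Count negative crossings: 5
Step 3: Sum of signs = 3 - 5 = -2
Step 4: Linking number = sum/2 = -2/2 = -1

-1


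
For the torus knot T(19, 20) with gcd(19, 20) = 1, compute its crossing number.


For a torus knot T(p, q) with gcd(p,q)=1,
the crossing number is min(p*(q-1), q*(p-1)).
p*(q-1) = 19*19 = 361
q*(p-1) = 20*18 = 360
min(361, 360) = 360

360


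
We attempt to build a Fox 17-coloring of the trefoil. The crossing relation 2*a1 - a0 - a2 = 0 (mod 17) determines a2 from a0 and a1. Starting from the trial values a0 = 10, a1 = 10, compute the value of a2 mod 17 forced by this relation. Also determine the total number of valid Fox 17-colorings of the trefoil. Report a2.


Step 1: Apply the given crossing relation 2*a1 - a0 - a2 = 0 (mod 17).
  a2 = 2*a1 - a0 mod 17
  a2 = 2*10 - 10 mod 17
  a2 = 20 - 10 mod 17
  a2 = 10 mod 17 = 10
Step 2: The trefoil has determinant 3.
  Number of Fox p-colorings (p prime) is p^2 if p = 3, else p.
  Since 17 does not divide 3, only trivial (constant) colorings exist.
  (Here a0 = a1 = a2 = 10, the constant coloring, which is valid.)
  Total colorings = 17
Step 3: a2 = 10, total Fox 17-colorings = 17

10


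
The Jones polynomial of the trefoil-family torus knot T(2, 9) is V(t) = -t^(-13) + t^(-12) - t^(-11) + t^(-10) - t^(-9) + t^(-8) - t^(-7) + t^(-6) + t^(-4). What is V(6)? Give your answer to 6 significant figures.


Substituting t = 6 into V(t) = -t^(-13) + t^(-12) - t^(-11) + t^(-10) - t^(-9) + t^(-8) - t^(-7) + t^(-6) + t^(-4):
  (-)t^(-13) = -7.65656e-11
  (+)t^(-12) = 4.59394e-10
  (-)t^(-11) = -2.75636e-09
  (+)t^(-10) = 1.65382e-08
  (-)t^(-9) = -9.9229e-08
  (+)t^(-8) = 5.95374e-07
  (-)t^(-7) = -3.57225e-06
  (+)t^(-6) = 2.14335e-05
  (+)t^(-4) = 0.000771605
Sum = (-7.65656e-11) + (4.59394e-10) + (-2.75636e-09) + (1.65382e-08) + (-9.9229e-08) + (5.95374e-07) + (-3.57225e-06) + (2.14335e-05) + (0.000771605)
= 0.0007899764735
Rounded to 6 significant figures: 0.000789976

0.000789976


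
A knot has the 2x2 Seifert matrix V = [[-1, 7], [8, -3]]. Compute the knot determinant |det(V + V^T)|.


Step 1: Form V + V^T where V = [[-1, 7], [8, -3]]
  V^T = [[-1, 8], [7, -3]]
  V + V^T = [[-2, 15], [15, -6]]
Step 2: det(V + V^T) = (-2)*(-6) - 15*15
  = 12 - 225 = -213
Step 3: Knot determinant = |det(V + V^T)| = |-213| = 213

213


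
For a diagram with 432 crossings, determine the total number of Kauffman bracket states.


Each crossing contributes 2 choices (A-smoothing or B-smoothing).
Total states = 2^432 = 11090678776483259438313656736572334813745748301503266300681918322458485231222502492159897624416558312389564843845614287315896631296

11090678776483259438313656736572334813745748301503266300681918322458485231222502492159897624416558312389564843845614287315896631296


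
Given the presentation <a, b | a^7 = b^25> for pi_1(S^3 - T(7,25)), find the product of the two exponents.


The relation is a^7 = b^25.
Product of exponents = 7 * 25
= 175

175


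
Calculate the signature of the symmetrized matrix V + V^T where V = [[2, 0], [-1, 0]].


Step 1: V + V^T = [[4, -1], [-1, 0]]
Step 2: trace = 4, det = -1
Step 3: Discriminant = 4^2 - 4*(-1) = 20
Step 4: Eigenvalues: 4.23607, -0.236068
Step 5: Signature = (# positive eigenvalues) - (# negative eigenvalues) = 0

0


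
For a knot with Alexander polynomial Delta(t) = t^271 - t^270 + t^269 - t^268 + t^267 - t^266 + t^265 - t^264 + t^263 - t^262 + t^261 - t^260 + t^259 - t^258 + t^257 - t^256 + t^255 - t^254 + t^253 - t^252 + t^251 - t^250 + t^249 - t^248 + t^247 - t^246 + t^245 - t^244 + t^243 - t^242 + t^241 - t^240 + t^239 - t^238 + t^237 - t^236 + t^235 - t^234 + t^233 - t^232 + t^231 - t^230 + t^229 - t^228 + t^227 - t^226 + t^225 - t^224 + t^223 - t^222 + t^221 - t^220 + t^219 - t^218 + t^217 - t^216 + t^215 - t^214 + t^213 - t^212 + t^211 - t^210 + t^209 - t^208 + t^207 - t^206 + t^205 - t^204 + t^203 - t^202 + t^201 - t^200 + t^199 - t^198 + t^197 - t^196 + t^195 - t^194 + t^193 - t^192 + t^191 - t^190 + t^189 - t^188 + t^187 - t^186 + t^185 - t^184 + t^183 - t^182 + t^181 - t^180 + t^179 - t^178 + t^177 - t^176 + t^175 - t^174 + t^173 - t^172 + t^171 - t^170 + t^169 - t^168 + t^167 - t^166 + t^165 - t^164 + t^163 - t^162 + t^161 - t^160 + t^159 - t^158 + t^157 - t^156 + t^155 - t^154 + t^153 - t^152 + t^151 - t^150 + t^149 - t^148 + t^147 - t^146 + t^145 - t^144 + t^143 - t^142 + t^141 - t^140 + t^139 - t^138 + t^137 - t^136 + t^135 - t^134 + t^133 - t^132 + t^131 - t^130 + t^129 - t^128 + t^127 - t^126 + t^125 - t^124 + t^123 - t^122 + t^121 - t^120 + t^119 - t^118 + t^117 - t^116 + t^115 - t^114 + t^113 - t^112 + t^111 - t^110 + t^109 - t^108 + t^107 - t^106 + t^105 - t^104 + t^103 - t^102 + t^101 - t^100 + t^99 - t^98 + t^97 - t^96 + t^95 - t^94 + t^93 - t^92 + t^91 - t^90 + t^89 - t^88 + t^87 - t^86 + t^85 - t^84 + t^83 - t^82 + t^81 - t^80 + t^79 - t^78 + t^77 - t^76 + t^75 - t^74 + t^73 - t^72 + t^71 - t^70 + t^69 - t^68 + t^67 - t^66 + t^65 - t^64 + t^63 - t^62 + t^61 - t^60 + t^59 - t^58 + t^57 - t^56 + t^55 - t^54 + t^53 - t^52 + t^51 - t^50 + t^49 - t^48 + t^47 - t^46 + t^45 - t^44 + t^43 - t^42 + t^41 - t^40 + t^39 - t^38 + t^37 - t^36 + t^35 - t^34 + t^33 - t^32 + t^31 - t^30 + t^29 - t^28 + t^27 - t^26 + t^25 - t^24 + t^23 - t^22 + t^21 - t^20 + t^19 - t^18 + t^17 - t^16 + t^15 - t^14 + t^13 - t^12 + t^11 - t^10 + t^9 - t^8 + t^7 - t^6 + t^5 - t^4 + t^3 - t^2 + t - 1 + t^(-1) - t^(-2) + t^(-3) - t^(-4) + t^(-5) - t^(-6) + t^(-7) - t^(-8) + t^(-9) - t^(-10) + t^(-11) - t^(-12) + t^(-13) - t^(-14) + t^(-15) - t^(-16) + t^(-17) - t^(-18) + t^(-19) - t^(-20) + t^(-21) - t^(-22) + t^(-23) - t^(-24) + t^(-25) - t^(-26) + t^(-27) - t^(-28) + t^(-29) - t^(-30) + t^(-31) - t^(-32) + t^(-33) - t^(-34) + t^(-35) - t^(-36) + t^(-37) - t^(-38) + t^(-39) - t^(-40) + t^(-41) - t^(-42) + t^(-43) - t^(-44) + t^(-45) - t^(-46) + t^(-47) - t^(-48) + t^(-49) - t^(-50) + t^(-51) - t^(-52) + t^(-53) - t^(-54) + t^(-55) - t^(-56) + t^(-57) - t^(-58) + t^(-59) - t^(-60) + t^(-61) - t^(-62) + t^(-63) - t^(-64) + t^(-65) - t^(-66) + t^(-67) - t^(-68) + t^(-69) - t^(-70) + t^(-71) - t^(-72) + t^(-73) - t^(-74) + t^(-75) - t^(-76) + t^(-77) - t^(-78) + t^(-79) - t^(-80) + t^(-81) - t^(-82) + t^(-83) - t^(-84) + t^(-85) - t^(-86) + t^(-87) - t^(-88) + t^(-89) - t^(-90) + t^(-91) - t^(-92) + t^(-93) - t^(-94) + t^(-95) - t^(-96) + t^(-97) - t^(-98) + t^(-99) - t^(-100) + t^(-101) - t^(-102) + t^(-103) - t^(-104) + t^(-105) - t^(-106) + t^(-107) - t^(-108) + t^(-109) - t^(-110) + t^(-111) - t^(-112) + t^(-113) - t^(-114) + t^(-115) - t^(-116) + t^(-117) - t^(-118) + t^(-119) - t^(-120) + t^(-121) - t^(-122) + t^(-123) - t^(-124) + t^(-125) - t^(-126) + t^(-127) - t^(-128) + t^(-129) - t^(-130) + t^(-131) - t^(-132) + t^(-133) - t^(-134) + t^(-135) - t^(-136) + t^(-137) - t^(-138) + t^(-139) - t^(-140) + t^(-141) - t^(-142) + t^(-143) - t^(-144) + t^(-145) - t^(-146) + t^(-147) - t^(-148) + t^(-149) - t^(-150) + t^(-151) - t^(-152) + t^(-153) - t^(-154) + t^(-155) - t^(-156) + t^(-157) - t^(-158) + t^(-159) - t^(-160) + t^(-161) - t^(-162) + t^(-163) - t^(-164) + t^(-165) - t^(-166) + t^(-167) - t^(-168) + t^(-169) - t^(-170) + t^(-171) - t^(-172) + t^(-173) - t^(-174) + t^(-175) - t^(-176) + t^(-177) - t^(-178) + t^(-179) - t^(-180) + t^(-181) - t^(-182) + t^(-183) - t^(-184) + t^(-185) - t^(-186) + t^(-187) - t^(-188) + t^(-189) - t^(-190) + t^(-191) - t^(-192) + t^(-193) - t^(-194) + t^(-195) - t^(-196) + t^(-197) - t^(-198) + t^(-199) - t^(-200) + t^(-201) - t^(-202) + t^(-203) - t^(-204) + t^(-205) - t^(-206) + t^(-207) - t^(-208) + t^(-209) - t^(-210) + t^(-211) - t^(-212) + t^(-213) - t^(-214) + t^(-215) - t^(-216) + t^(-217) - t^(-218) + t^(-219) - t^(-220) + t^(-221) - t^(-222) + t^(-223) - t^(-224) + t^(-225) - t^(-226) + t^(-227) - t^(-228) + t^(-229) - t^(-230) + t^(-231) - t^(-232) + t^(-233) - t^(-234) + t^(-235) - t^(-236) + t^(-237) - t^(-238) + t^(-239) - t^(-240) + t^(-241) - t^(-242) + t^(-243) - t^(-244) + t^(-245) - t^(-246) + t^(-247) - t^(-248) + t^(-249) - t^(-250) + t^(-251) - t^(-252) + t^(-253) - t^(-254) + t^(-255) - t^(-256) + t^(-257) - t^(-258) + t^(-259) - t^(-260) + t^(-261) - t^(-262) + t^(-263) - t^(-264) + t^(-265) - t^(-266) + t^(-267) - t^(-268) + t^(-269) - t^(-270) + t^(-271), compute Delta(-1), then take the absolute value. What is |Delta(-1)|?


Step 1: The polynomial has 543 terms with alternating signs, exponents from 271 down to -271.
Step 2: Substitute t = -1. The i-th term has coefficient (-1)^i and exponent (m-i),
  so its value is (-1)^i * (-1)^(m-i) = (-1)^m = -1 for every i.
Step 3: All 543 terms equal -1, so Delta(-1) = 543 * (-1) = -543
Step 4: |Delta(-1)| = 543

543


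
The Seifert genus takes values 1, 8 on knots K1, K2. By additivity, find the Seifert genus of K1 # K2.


The Seifert genus is additive under connected sum.
Seifert genus(K1 # K2) = (1) + (8)
= 9

9


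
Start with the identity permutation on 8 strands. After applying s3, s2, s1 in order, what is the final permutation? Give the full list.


Starting with identity [1, 2, 3, 4, 5, 6, 7, 8].
Apply generators in sequence:
  After s3: [1, 2, 4, 3, 5, 6, 7, 8]
  After s2: [1, 4, 2, 3, 5, 6, 7, 8]
  After s1: [4, 1, 2, 3, 5, 6, 7, 8]
Final permutation: [4, 1, 2, 3, 5, 6, 7, 8]

[4, 1, 2, 3, 5, 6, 7, 8]
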